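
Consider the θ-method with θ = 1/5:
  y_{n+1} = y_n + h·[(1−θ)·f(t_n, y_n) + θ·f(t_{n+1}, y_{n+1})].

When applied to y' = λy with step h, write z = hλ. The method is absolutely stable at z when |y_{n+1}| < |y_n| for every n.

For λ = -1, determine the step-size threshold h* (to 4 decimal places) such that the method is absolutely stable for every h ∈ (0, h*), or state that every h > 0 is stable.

(-3.3333,0); λ=-1 ⇒ h* = (10/3)/1 = 3.3333.

On y'=λy, z=hλ:
  y_{n+1} = y_n + z·[4/5·y_n + 1/5·y_{n+1}] ⇒ (1 − 1/5z)y_{n+1} = (1 + 4/5z)y_n
  ⇒ R(z) = (1 + 4/5z)/(1 − 1/5z).

Boundary: |R(x)|=1, x<0.
x=-0.81: |R|=0.3029
R=−1: 1+4/5x = −1+1/5x ⇒ -3/5x=2 ⇒ x=2/(-3/5)=-3.3333
Confirm numerically:
  x=-3.250: |R|=0.96970 <1
  x=-2.054: |R|=0.45591 <1
  x=-1.957: |R|=0.40650 <1
  x=-3.629: |R|=1.10279 >1
  x=-3.469: |R|=1.04806 >1
  x=-3.399: |R|=1.02346 >1
Stable set (-3.3333, 0).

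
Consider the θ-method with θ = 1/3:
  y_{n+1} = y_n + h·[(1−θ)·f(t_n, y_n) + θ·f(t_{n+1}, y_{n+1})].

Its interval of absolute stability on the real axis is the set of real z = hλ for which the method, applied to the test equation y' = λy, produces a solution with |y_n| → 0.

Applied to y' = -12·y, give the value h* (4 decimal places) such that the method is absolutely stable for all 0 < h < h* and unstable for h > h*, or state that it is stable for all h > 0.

(-6.0000,0); λ=-12 ⇒ h* = (6)/12 = 0.5000.

On y'=λy, z=hλ:
  y_{n+1} = y_n + z·[2/3·y_n + 1/3·y_{n+1}] ⇒ (1 − 1/3z)y_{n+1} = (1 + 2/3z)y_n
  so R(z) = (1 + 2/3z)/(1 − 1/3z).

Find x<0 with |R(x)|<1.
x=-1: |R|=0.2500
R=−1: 1+2/3x = −1+1/3x ⇒ -1/3x=2 ⇒ x=2/(-1/3)=-6.0000
Confirm numerically:
  x=-3.856: |R|=0.68728 <1
  x=-2.912: |R|=0.47767 <1
  x=-2.815: |R|=0.45228 <1
  x=-2.664: |R|=0.41102 <1
  x=-6.324: |R|=1.03475 >1
  x=-6.275: |R|=1.02965 >1
Stable set (-6.0000, 0).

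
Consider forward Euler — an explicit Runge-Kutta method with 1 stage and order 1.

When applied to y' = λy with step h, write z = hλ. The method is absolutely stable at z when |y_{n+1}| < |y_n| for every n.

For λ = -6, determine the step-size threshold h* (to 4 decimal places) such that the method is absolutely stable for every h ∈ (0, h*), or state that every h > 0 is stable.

Test eqn y'=λy, z=hλ:
  order 1, 1-stage ⇒ R(z)=1+z
  (e.g. R(-0.76)=0.24000, |R|=0.24000)

Find x<0 with |R(x)|<1.
x=-0.76: |R|=0.2400
|R(-2.07)|=1.0700 |R(-1.13)|=0.1300 |R(-1)|=0.0000
Bisect:
  x_lo=-2.8697 |R|=1.8697  x_hi=-0.1325 |R|=0.8675
  mid=-1.50105 |R|=0.50105 →hi
  mid=-2.18535 |R|=1.18535 →lo
  mid=-1.84320 |R|=0.84320 →hi
  mid=-2.01428 |R|=1.01428 →lo
  mid=-1.92874 |R|=0.92874 →hi
  mid=-1.97151 |R|=0.97151 →hi
  mid=-1.99289 |R|=0.99289 →hi
  mid=-2.00358 |R|=1.00358 →lo
  ...
  [-2.00008,-1.99991] ⇒ x*=-2.0000
So |R|<1 on (-2.0000, 0).

(-2.0000,0); λ=-6 ⇒ h* = 0.3333.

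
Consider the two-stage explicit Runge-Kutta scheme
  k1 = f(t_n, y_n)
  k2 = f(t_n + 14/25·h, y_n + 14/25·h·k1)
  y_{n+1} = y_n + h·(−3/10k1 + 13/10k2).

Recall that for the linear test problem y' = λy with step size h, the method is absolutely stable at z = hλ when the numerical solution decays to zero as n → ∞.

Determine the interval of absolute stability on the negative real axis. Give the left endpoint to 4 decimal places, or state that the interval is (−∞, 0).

(-1.3736, 0).

With y'=λy (z=hλ):
  k1=λy_n ⇒ h·k1=z·y_n;  k2=λ(1+14/25z)y_n ⇒ h·k2=z(1+14/25z)y_n
  y_{n+1}/y_n = 1 − 3/10z + 13/10z(1+14/25z) = 1 + z + 91/125z²
  ⇒ R(z) = 1 + z + 91/125z².

Solve |R(x)|<1 on ℝ⁻.
x=-0.77: |R|=0.6616
R=1: x+91/125x²=0 ⇒ x=−125/91=-1.3736; min R=1−1/(4·91/125)=0.6566>−1
Confirm numerically:
  x=-1.287: |R|=0.91884 <1
  x=-1.235: |R|=0.87536 <1
  x=-1.064: |R|=0.76017 <1
  x=-0.884: |R|=0.68490 <1
  x=-1.720: |R|=1.43372 >1
  x=-1.619: |R|=1.28921 >1
  x=-1.449: |R|=1.07951 >1
Stable set (-1.3736, 0).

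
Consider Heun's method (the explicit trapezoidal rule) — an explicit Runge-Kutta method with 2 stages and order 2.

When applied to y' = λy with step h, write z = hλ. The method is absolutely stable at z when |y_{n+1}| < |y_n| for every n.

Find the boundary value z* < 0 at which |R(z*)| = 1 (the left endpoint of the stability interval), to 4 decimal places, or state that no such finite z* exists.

z* = -2.0000.

With y'=λy (z=hλ):
  order 2, 2-stage ⇒ R(z)=1+z+z^2/2
  (e.g. R(-1.57)=0.66245, |R|=0.66245)

Find x<0 with |R(x)|<1.
x=-1.57: |R|=0.6624
|R(-2.21)|=1.2320 |R(-1.7)|=0.7450 |R(-1.44)|=0.5968
Bisect:
  x_lo=-2.5922 |R|=1.7676  x_hi=-0.0822 |R|=0.9212
  mid=-1.33723 |R|=0.55686 →hi
  mid=-1.96474 |R|=0.96536 →hi
  mid=-2.27849 |R|=1.31727 →lo
  mid=-2.12162 |R|=1.12901 →lo
  mid=-2.04318 |R|=1.04411 →lo
  mid=-2.00396 |R|=1.00397 →lo
  mid=-1.98435 |R|=0.98447 →hi
  mid=-1.99415 |R|=0.99417 →hi
  mid=-1.99906 |R|=0.99906 →hi
  ...
  [-2.00013,-1.99998] ⇒ x*=-2.0000
Stable set (-2.0000, 0).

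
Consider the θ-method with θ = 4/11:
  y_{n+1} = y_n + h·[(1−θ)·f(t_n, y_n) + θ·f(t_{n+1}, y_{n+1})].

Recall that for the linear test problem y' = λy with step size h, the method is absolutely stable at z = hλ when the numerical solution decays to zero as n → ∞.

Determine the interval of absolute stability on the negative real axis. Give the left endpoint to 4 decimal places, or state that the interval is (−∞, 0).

Set f=λy, z=hλ:
  y_{n+1} = y_n + z·[7/11·y_n + 4/11·y_{n+1}] ⇒ (1 − 4/11z)y_{n+1} = (1 + 7/11z)y_n
  R(z) = (1 + 7/11z)/(1 − 4/11z).

Find x<0 with |R(x)|<1.
x=-1.73: |R|=0.0619
R=−1: 1+7/11x = −1+4/11x ⇒ -3/11x=2 ⇒ x=2/(-3/11)=-7.3333
Confirm numerically:
  x=-5.634: |R|=0.84798 <1
  x=-5.158: |R|=0.79369 <1
  x=-4.526: |R|=0.71062 <1
  x=-4.198: |R|=0.66156 <1
  x=-7.880: |R|=1.03857 >1
  x=-7.847: |R|=1.03635 >1
  x=-7.807: |R|=1.03365 >1
Stable set (-7.3333, 0).

z∈(-7.3333,0).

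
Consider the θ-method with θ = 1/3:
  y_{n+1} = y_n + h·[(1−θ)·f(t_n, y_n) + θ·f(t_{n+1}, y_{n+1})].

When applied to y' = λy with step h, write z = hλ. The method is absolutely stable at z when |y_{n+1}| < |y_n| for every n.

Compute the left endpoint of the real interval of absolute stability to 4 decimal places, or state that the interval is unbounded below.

Set f=λy, z=hλ:
  y_{n+1} = y_n + z·[2/3·y_n + 1/3·y_{n+1}] ⇒ (1 − 1/3z)y_{n+1} = (1 + 2/3z)y_n
  R(z) = (1 + 2/3z)/(1 − 1/3z).

Boundary: |R(x)|=1, x<0.
x=-1.6: |R|=0.0435
R=−1: 1+2/3x = −1+1/3x ⇒ -1/3x=2 ⇒ x=2/(-1/3)=-6.0000
Confirm numerically:
  x=-5.668: |R|=0.96170 <1
  x=-5.449: |R|=0.93479 <1
  x=-5.352: |R|=0.92241 <1
  x=-3.221: |R|=0.55329 <1
  x=-6.550: |R|=1.05759 >1
  x=-6.255: |R|=1.02755 >1
So |R|<1 on (-6.0000, 0).

left endpoint -6.0000.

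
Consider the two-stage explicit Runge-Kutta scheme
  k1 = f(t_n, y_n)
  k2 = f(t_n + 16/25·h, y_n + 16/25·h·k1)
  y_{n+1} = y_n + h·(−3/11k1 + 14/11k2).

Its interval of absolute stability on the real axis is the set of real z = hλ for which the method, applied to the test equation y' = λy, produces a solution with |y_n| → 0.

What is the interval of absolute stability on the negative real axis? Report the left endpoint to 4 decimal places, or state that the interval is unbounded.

(-1.2277, 0).

With y'=λy (z=hλ):
  k1=λy_n ⇒ h·k1=z·y_n;  k2=λ(1+16/25z)y_n ⇒ h·k2=z(1+16/25z)y_n
  y_{n+1}/y_n = 1 − 3/11z + 14/11z(1+16/25z) = 1 + z + 224/275z²
  R(z) = 1 + z + 224/275z².

Find x<0 with |R(x)|<1.
x=-0.97: |R|=0.7964
R=1: x+224/275x²=0 ⇒ x=−275/224=-1.2277; min R=1−1/(4·224/275)=0.6931>−1
Confirm numerically:
  x=-0.900: |R|=0.75978 <1
  x=-0.699: |R|=0.69899 <1
  x=-0.578: |R|=0.69413 <1
  x=-1.727: |R|=1.70241 >1
  x=-1.691: |R|=1.63818 >1
  x=-1.316: |R|=1.09468 >1
So |R|<1 on (-1.2277, 0).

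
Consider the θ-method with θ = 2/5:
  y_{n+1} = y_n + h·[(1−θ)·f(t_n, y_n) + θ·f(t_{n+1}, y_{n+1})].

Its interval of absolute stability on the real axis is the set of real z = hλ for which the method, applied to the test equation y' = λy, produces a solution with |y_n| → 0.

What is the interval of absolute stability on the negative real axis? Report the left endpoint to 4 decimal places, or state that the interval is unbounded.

On y'=λy, z=hλ:
  y_{n+1} = y_n + z·[3/5·y_n + 2/5·y_{n+1}] ⇒ (1 − 2/5z)y_{n+1} = (1 + 3/5z)y_n
  Hence R(z) = (1 + 3/5z)/(1 − 2/5z).

Need |R(x)|<1, x<0.
x=-0.43: |R|=0.6331
R=−1: 1+3/5x = −1+2/5x ⇒ -1/5x=2 ⇒ x=2/(-1/5)=-10.0000
Confirm numerically:
  x=-9.869: |R|=0.99470 <1
  x=-8.234: |R|=0.91774 <1
  x=-6.746: |R|=0.82403 <1
  x=-10.232: |R|=1.00911 >1
  x=-10.194: |R|=1.00764 >1
  x=-10.094: |R|=1.00373 >1
Stable set (-10.0000, 0).

(-10.0000, 0).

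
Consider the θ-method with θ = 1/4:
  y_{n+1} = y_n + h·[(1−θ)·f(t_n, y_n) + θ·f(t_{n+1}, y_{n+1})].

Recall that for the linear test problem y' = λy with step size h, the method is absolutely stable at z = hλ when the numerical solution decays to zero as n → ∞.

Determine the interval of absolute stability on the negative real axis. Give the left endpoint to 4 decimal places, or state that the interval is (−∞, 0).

On y'=λy, z=hλ:
  y_{n+1} = y_n + z·[3/4·y_n + 1/4·y_{n+1}] ⇒ (1 − 1/4z)y_{n+1} = (1 + 3/4z)y_n
  R(z) = (1 + 3/4z)/(1 − 1/4z).

Solve |R(x)|<1 on ℝ⁻.
x=-0.74: |R|=0.3755
R=−1: 1+3/4x = −1+1/4x ⇒ -1/2x=2 ⇒ x=2/(-1/2)=-4.0000
Confirm numerically:
  x=-3.125: |R|=0.75439 <1
  x=-2.533: |R|=0.55090 <1
  x=-2.221: |R|=0.42807 <1
  x=-1.674: |R|=0.18012 <1
  x=-4.311: |R|=1.07484 >1
  x=-4.238: |R|=1.05778 >1
  x=-4.171: |R|=1.04186 >1
Interval (-4.0000, 0).

z∈(-4.0000,0).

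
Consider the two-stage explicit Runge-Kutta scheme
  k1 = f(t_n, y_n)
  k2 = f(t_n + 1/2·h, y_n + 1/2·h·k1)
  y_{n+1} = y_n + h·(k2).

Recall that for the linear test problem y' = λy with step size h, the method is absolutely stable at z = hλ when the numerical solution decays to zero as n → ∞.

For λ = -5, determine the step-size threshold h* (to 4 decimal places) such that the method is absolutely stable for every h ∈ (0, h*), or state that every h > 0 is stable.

(-2.0000,0); λ=-5 ⇒ h* = (2)/5 = 0.4000.

Test eqn y'=λy, z=hλ:
  k1=λy_n ⇒ h·k1=z·y_n;  k2=λ(1+1/2z)y_n ⇒ h·k2=z(1+1/2z)y_n
  y_{n+1}/y_n = 1 + z(1+1/2z) = 1 + z + 1/2z²
  so R(z) = 1 + z + 1/2z².

Boundary: |R(x)|=1, x<0.
x=-0.61: |R|=0.5760
R=1: x+1/2x²=0 ⇒ x=−2=-2.0000; min R=1−1/(4·1/2)=0.5000>−1
Confirm numerically:
  x=-1.762: |R|=0.79032 <1
  x=-1.698: |R|=0.74360 <1
  x=-1.639: |R|=0.70416 <1
  x=-1.604: |R|=0.68241 <1
  x=-2.440: |R|=1.53680 >1
  x=-2.200: |R|=1.22000 >1
So |R|<1 on (-2.0000, 0).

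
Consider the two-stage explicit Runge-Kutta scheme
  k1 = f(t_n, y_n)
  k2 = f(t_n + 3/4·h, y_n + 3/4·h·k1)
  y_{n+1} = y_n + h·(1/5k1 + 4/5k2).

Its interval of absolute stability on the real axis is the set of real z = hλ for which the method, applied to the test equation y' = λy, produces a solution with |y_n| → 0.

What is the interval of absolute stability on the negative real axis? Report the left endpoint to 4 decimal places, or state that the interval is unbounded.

z∈(-1.6667,0).

Set f=λy, z=hλ:
  k1=λy_n ⇒ h·k1=z·y_n;  k2=λ(1+3/4z)y_n ⇒ h·k2=z(1+3/4z)y_n
  y_{n+1}/y_n = 1 + 1/5z + 4/5z(1+3/4z) = 1 + z + 3/5z²
  Hence R(z) = 1 + z + 3/5z².

Boundary: |R(x)|=1, x<0.
x=-0.44: |R|=0.6762
R=1: x+3/5x²=0 ⇒ x=−5/3=-1.6667; min R=1−1/(4·3/5)=0.5833>−1
Confirm numerically:
  x=-1.574: |R|=0.91249 <1
  x=-1.263: |R|=0.69410 <1
  x=-0.843: |R|=0.58339 <1
  x=-0.773: |R|=0.58552 <1
  x=-2.186: |R|=1.68116 >1
  x=-2.119: |R|=1.57510 >1
Interval (-1.6667, 0).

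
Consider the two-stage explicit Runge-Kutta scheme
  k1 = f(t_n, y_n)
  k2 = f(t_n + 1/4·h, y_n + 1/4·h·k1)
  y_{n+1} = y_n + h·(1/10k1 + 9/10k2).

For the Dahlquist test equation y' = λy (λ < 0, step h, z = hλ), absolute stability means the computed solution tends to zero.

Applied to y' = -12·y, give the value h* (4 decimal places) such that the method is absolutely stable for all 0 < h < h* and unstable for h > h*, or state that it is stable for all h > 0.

(-4.4444,0); λ=-12 ⇒ h* = (40/9)/12 = 0.3704.

With y'=λy (z=hλ):
  k1=λy_n ⇒ h·k1=z·y_n;  k2=λ(1+1/4z)y_n ⇒ h·k2=z(1+1/4z)y_n
  y_{n+1}/y_n = 1 + 1/10z + 9/10z(1+1/4z) = 1 + z + 9/40z²
  ⇒ R(z) = 1 + z + 9/40z².

Need |R(x)|<1, x<0.
x=-0.72: |R|=0.3966
R=1: x+9/40x²=0 ⇒ x=−40/9=-4.4444; min R=1−1/(4·9/40)=-0.1111>−1
Confirm numerically:
  x=-3.590: |R|=0.30982 <1
  x=-3.194: |R|=0.10137 <1
  x=-2.741: |R|=0.05056 <1
  x=-2.568: |R|=0.08421 <1
  x=-4.912: |R|=1.51674 >1
  x=-4.884: |R|=1.48303 >1
Interval (-4.4444, 0).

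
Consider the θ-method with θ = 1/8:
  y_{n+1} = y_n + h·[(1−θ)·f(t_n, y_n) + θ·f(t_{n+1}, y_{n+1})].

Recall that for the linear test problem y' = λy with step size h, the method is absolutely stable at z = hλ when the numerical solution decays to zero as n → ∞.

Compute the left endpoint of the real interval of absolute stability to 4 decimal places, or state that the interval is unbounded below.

left endpoint -2.6667.

Set f=λy, z=hλ:
  y_{n+1} = y_n + z·[7/8·y_n + 1/8·y_{n+1}] ⇒ (1 − 1/8z)y_{n+1} = (1 + 7/8z)y_n
  ⇒ R(z) = (1 + 7/8z)/(1 − 1/8z).

Need |R(x)|<1, x<0.
x=-0.83: |R|=0.2480
R=−1: 1+7/8x = −1+1/8x ⇒ -3/4x=2 ⇒ x=2/(-3/4)=-2.6667
Confirm numerically:
  x=-2.344: |R|=0.81284 <1
  x=-2.295: |R|=0.78339 <1
  x=-2.236: |R|=0.74756 <1
  x=-1.912: |R|=0.54318 <1
  x=-3.213: |R|=1.29234 >1
  x=-2.823: |R|=1.08667 >1
Stable set (-2.6667, 0).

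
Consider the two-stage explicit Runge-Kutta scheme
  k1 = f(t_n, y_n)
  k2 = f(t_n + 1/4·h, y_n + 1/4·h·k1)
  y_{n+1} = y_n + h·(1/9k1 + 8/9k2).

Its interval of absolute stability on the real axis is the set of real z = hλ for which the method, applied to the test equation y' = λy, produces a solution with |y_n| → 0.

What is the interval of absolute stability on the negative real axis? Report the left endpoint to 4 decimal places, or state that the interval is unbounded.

Test eqn y'=λy, z=hλ:
  k1=λy_n ⇒ h·k1=z·y_n;  k2=λ(1+1/4z)y_n ⇒ h·k2=z(1+1/4z)y_n
  y_{n+1}/y_n = 1 + 1/9z + 8/9z(1+1/4z) = 1 + z + 2/9z²
  so R(z) = 1 + z + 2/9z².

Boundary: |R(x)|=1, x<0.
x=-1.18: |R|=0.1294
R=1: x+2/9x²=0 ⇒ x=−9/2=-4.5000; min R=1−1/(4·2/9)=-0.1250>−1
Confirm numerically:
  x=-4.030: |R|=0.57909 <1
  x=-3.806: |R|=0.41303 <1
  x=-2.977: |R|=0.00755 <1
  x=-1.856: |R|=0.09050 <1
  x=-4.883: |R|=1.41560 >1
  x=-4.696: |R|=1.20454 >1
  x=-4.557: |R|=1.05772 >1
So |R|<1 on (-4.5000, 0).

(-4.5000, 0).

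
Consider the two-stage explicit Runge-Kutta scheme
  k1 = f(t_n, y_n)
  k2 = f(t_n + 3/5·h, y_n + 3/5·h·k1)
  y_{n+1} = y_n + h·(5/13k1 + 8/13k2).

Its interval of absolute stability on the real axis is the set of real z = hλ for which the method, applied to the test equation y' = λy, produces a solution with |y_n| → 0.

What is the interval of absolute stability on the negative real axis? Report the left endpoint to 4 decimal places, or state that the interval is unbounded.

z∈(-2.7083,0).

With y'=λy (z=hλ):
  k1=λy_n ⇒ h·k1=z·y_n;  k2=λ(1+3/5z)y_n ⇒ h·k2=z(1+3/5z)y_n
  y_{n+1}/y_n = 1 + 5/13z + 8/13z(1+3/5z) = 1 + z + 24/65z²
  ⇒ R(z) = 1 + z + 24/65z².

Need |R(x)|<1, x<0.
x=-1.64: |R|=0.3531
R=1: x+24/65x²=0 ⇒ x=−65/24=-2.7083; min R=1−1/(4·24/65)=0.3229>−1
Confirm numerically:
  x=-1.733: |R|=0.37591 <1
  x=-1.248: |R|=0.32708 <1
  x=-1.222: |R|=0.32937 <1
  x=-3.141: |R|=1.50179 >1
  x=-3.050: |R|=1.38477 >1
  x=-2.782: |R|=1.07567 >1
Stable set (-2.7083, 0).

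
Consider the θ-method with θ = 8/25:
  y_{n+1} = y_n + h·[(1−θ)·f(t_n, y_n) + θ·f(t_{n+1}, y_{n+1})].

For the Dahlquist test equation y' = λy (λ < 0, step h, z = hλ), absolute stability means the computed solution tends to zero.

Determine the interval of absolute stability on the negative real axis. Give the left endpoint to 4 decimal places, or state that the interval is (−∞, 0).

On y'=λy, z=hλ:
  y_{n+1} = y_n + z·[17/25·y_n + 8/25·y_{n+1}] ⇒ (1 − 8/25z)y_{n+1} = (1 + 17/25z)y_n
  R(z) = (1 + 17/25z)/(1 − 8/25z).

Find x<0 with |R(x)|<1.
x=-0.33: |R|=0.7015
R=−1: 1+17/25x = −1+8/25x ⇒ -9/25x=2 ⇒ x=2/(-9/25)=-5.5556
Confirm numerically:
  x=-4.771: |R|=0.88822 <1
  x=-4.280: |R|=0.80621 <1
  x=-3.859: |R|=0.72671 <1
  x=-2.334: |R|=0.33610 <1
  x=-5.977: |R|=1.05209 >1
  x=-5.885: |R|=1.04113 >1
  x=-5.690: |R|=1.01716 >1
So |R|<1 on (-5.5556, 0).

z∈(-5.5556,0).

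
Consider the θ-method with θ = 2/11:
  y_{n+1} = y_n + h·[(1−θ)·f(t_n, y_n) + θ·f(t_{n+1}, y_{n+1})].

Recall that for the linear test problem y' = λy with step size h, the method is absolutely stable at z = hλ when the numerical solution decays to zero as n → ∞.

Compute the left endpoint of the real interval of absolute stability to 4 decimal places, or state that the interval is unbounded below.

left endpoint -3.1429.

Test eqn y'=λy, z=hλ:
  y_{n+1} = y_n + z·[9/11·y_n + 2/11·y_{n+1}] ⇒ (1 − 2/11z)y_{n+1} = (1 + 9/11z)y_n
  R(z) = (1 + 9/11z)/(1 − 2/11z).

Find x<0 with |R(x)|<1.
x=-0.39: |R|=0.6358
R=−1: 1+9/11x = −1+2/11x ⇒ -7/11x=2 ⇒ x=2/(-7/11)=-3.1429
Confirm numerically:
  x=-2.898: |R|=0.89795 <1
  x=-1.860: |R|=0.38995 <1
  x=-1.516: |R|=0.18843 <1
  x=-3.518: |R|=1.14560 >1
  x=-3.427: |R|=1.11140 >1
  x=-3.214: |R|=1.02857 >1
So |R|<1 on (-3.1429, 0).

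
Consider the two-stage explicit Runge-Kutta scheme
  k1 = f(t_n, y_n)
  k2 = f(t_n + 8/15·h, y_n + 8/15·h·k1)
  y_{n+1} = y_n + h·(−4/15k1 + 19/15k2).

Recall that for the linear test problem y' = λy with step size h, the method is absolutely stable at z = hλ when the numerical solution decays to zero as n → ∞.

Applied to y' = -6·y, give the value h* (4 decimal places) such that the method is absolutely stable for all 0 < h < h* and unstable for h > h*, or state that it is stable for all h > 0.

With y'=λy (z=hλ):
  k1=λy_n ⇒ h·k1=z·y_n;  k2=λ(1+8/15z)y_n ⇒ h·k2=z(1+8/15z)y_n
  y_{n+1}/y_n = 1 − 4/15z + 19/15z(1+8/15z) = 1 + z + 152/225z²
  ⇒ R(z) = 1 + z + 152/225z².

Need |R(x)|<1, x<0.
x=-0.4: |R|=0.7081
R=1: x+152/225x²=0 ⇒ x=−225/152=-1.4803; min R=1−1/(4·152/225)=0.6299>−1
Confirm numerically:
  x=-1.460: |R|=0.98001 <1
  x=-0.854: |R|=0.63869 <1
  x=-0.667: |R|=0.63355 <1
  x=-1.974: |R|=1.65842 >1
  x=-1.857: |R|=1.47262 >1
  x=-1.670: |R|=1.21406 >1
Interval (-1.4803, 0).

(-1.4803,0); λ=-6 ⇒ h* = (225/152)/6 = 0.2467.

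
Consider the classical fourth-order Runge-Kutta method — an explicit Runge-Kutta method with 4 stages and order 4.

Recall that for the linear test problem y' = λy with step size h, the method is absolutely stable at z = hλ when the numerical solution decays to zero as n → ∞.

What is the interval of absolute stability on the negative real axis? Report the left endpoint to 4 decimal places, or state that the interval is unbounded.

z∈(-2.7853,0).

Set f=λy, z=hλ:
  order 4, 4-stage ⇒ R(z)=1+z+z^2/2+z^3/6+z^4/24
  (e.g. R(-0.51)=0.60076, |R|=0.60076)

Find x<0 with |R(x)|<1.
x=-0.51: |R|=0.6008
|R(-2.93)|=1.2410 |R(-2.92)|=1.2228 |R(-0.79)|=0.4561
Bisect:
  x_lo=-3.0918 |R|=1.5694  x_hi=-0.3040 |R|=0.7379
  mid=-1.69791 |R|=0.27402 →hi
  mid=-2.39485 |R|=0.55418 →hi
  mid=-2.74332 |R|=0.93854 →hi
  mid=-2.91756 |R|=1.21843 →lo
  mid=-2.83044 |R|=1.07023 →lo
  mid=-2.78688 |R|=1.00240 →lo
  mid=-2.76510 |R|=0.96998 →hi
  mid=-2.77599 |R|=0.98607 →hi
  mid=-2.78144 |R|=0.99420 →hi
  ...
  [-2.78535,-2.78518] ⇒ x*=-2.7853
Interval (-2.7853, 0).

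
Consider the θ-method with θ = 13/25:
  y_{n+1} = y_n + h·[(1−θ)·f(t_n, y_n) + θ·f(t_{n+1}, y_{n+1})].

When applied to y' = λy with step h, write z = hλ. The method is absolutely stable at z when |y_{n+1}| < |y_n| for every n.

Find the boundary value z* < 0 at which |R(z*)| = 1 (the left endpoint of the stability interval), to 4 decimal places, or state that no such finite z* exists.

interval (−∞, 0).

Test eqn y'=λy, z=hλ:
  y_{n+1} = y_n + z·[12/25·y_n + 13/25·y_{n+1}] ⇒ (1 − 13/25z)y_{n+1} = (1 + 12/25z)y_n
  so R(z) = (1 + 12/25z)/(1 − 13/25z).

Solve |R(x)|<1 on ℝ⁻.
x=-0.9: |R|=0.3869
x=-2: |R|=0.0196
x=-10: |R|=0.6129
x=-100: |R|=0.8868
θ=13/25≥1/2 ⇒ |1+12/25x|<|1−13/25x| ∀x<0 ⇒ interval (−∞,0).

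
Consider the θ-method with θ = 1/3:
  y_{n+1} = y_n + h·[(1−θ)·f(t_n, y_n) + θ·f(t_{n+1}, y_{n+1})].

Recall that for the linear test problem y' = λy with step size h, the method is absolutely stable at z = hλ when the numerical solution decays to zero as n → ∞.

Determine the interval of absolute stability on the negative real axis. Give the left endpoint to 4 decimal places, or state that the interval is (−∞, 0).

(-6.0000, 0).

Test eqn y'=λy, z=hλ:
  y_{n+1} = y_n + z·[2/3·y_n + 1/3·y_{n+1}] ⇒ (1 − 1/3z)y_{n+1} = (1 + 2/3z)y_n
  R(z) = (1 + 2/3z)/(1 − 1/3z).

Boundary: |R(x)|=1, x<0.
x=-1.22: |R|=0.1327
R=−1: 1+2/3x = −1+1/3x ⇒ -1/3x=2 ⇒ x=2/(-1/3)=-6.0000
Confirm numerically:
  x=-4.905: |R|=0.86148 <1
  x=-3.943: |R|=0.70373 <1
  x=-3.073: |R|=0.51803 <1
  x=-6.462: |R|=1.04883 >1
  x=-6.148: |R|=1.01618 >1
So |R|<1 on (-6.0000, 0).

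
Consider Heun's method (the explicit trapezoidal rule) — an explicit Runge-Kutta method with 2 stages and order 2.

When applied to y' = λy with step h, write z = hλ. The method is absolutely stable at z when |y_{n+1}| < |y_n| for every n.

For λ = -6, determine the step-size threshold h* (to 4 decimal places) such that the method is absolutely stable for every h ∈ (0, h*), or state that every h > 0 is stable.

Set f=λy, z=hλ:
  order 2, 2-stage ⇒ R(z)=1+z+z^2/2
  (e.g. R(-1.14)=0.50980, |R|=0.50980)

Need |R(x)|<1, x<0.
x=-1.14: |R|=0.5098
|R(-2.04)|=1.0408 |R(-1.89)|=0.8960 |R(-1.78)|=0.8042
Bisect:
  x_lo=-2.8885 |R|=2.2832  x_hi=-0.1560 |R|=0.8562
  mid=-1.52225 |R|=0.63637 →hi
  mid=-2.20537 |R|=1.22646 →lo
  mid=-1.86381 |R|=0.87308 →hi
  mid=-2.03459 |R|=1.03519 →lo
  mid=-1.94920 |R|=0.95049 →hi
  mid=-1.99189 |R|=0.99193 →hi
  mid=-2.01324 |R|=1.01333 →lo
  ...
  [-2.00007,-1.99990] ⇒ x*=-2.0000
Stable set (-2.0000, 0).

(-2.0000,0); λ=-6 ⇒ h* = 0.3333.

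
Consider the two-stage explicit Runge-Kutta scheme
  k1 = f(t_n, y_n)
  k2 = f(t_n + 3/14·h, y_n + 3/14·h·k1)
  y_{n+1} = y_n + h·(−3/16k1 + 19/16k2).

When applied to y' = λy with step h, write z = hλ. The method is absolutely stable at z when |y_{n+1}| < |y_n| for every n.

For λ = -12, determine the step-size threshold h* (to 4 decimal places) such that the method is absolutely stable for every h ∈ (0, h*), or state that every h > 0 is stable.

Set f=λy, z=hλ:
  k1=λy_n ⇒ h·k1=z·y_n;  k2=λ(1+3/14z)y_n ⇒ h·k2=z(1+3/14z)y_n
  y_{n+1}/y_n = 1 − 3/16z + 19/16z(1+3/14z) = 1 + z + 57/224z²
  ⇒ R(z) = 1 + z + 57/224z².

Find x<0 with |R(x)|<1.
x=-0.67: |R|=0.4442
R=1: x+57/224x²=0 ⇒ x=−224/57=-3.9298; min R=1−1/(4·57/224)=0.0175>−1
Confirm numerically:
  x=-3.774: |R|=0.85035 <1
  x=-2.895: |R|=0.23767 <1
  x=-2.735: |R|=0.16845 <1
  x=-4.474: |R|=1.61953 >1
  x=-4.445: |R|=1.58271 >1
  x=-4.436: |R|=1.57137 >1
Interval (-3.9298, 0).

(-3.9298,0); λ=-12 ⇒ h* = (224/57)/12 = 0.3275.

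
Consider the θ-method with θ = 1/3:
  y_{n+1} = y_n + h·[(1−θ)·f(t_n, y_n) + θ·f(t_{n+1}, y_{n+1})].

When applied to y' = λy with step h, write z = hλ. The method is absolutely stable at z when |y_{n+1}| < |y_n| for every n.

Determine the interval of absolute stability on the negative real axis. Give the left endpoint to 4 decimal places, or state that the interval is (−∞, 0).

(-6.0000, 0).

Test eqn y'=λy, z=hλ:
  y_{n+1} = y_n + z·[2/3·y_n + 1/3·y_{n+1}] ⇒ (1 − 1/3z)y_{n+1} = (1 + 2/3z)y_n
  ⇒ R(z) = (1 + 2/3z)/(1 − 1/3z).

Solve |R(x)|<1 on ℝ⁻.
x=-0.94: |R|=0.2843
R=−1: 1+2/3x = −1+1/3x ⇒ -1/3x=2 ⇒ x=2/(-1/3)=-6.0000
Confirm numerically:
  x=-5.392: |R|=0.92755 <1
  x=-5.073: |R|=0.88517 <1
  x=-4.799: |R|=0.84601 <1
  x=-6.534: |R|=1.05601 >1
  x=-6.470: |R|=1.04963 >1
  x=-6.021: |R|=1.00233 >1
So |R|<1 on (-6.0000, 0).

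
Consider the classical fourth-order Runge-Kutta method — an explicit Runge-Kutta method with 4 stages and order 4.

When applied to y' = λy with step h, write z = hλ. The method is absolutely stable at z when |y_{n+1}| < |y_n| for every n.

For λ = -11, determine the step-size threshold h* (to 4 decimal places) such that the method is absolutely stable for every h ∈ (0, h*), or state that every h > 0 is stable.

(-2.7853,0); λ=-11 ⇒ h* = 0.2532.

Set f=λy, z=hλ:
  order 4, 4-stage ⇒ R(z)=1+z+z^2/2+z^3/6+z^4/24
  (e.g. R(-0.95)=0.39229, |R|=0.39229)

Find x<0 with |R(x)|<1.
x=-0.95: |R|=0.3923
|R(-1.86)|=0.2960 |R(-1.15)|=0.3306 |R(-0.86)|=0.4266
Bisect:
  x_lo=-3.3455 |R|=2.2294  x_hi=-0.1941 |R|=0.8236
  mid=-1.76978 |R|=0.28118 →hi
  mid=-2.55762 |R|=0.70760 →hi
  mid=-2.95154 |R|=1.28098 →lo
  mid=-2.75458 |R|=0.95467 →hi
  mid=-2.85306 |R|=1.10707 →lo
  mid=-2.80382 |R|=1.02829 →lo
  mid=-2.77920 |R|=0.99085 →hi
  mid=-2.79151 |R|=1.00941 →lo
  ...
  [-2.78535,-2.78516] ⇒ x*=-2.7853
Interval (-2.7853, 0).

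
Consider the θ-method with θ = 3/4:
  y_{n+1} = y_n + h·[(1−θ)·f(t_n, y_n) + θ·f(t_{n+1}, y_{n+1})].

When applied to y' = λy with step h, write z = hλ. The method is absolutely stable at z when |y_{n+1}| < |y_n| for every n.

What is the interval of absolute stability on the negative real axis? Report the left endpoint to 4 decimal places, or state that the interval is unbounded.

Test eqn y'=λy, z=hλ:
  y_{n+1} = y_n + z·[1/4·y_n + 3/4·y_{n+1}] ⇒ (1 − 3/4z)y_{n+1} = (1 + 1/4z)y_n
  Hence R(z) = (1 + 1/4z)/(1 − 3/4z).

Need |R(x)|<1, x<0.
x=-1.41: |R|=0.3147
x=-2: |R|=0.2000
x=-10: |R|=0.1765
x=-100: |R|=0.3158
θ=3/4≥1/2 ⇒ |1+1/4x|<|1−3/4x| ∀x<0 ⇒ interval (−∞,0).

unbounded; (−∞, 0).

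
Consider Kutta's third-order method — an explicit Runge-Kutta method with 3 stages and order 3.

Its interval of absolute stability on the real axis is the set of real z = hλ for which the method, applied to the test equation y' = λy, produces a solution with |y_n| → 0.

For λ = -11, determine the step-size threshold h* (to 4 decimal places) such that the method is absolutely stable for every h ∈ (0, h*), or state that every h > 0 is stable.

Test eqn y'=λy, z=hλ:
  order 3, 3-stage ⇒ R(z)=1+z+z^2/2+z^3/6
  (e.g. R(-1.56)=0.02406, |R|=0.02406)

Boundary: |R(x)|=1, x<0.
x=-1.56: |R|=0.0241
|R(-2.71)|=1.3550 |R(-1.86)|=0.2027 |R(-1.74)|=0.1042
Bisect:
  x_lo=-3.1144 |R|=2.2994  x_hi=-0.0829 |R|=0.9204
  mid=-1.59868 |R|=0.00177 →hi
  mid=-2.35655 |R|=0.76100 →hi
  mid=-2.73549 |R|=1.40560 →lo
  mid=-2.54602 |R|=1.05555 →lo
  mid=-2.45128 |R|=0.90177 →hi
  mid=-2.49865 |R|=0.97698 →hi
  mid=-2.52234 |R|=1.01584 →lo
  mid=-2.51049 |R|=0.99630 →hi
  mid=-2.51641 |R|=1.00604 →lo
  ...
  [-2.51290,-2.51271] ⇒ x*=-2.5127
So |R|<1 on (-2.5127, 0).

(-2.5127,0); λ=-11 ⇒ h* = 0.2284.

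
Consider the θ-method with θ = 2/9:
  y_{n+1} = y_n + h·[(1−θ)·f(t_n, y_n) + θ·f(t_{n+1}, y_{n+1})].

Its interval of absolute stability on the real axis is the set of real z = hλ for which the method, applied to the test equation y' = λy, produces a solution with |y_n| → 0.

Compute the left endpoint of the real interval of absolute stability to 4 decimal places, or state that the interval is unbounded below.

Test eqn y'=λy, z=hλ:
  y_{n+1} = y_n + z·[7/9·y_n + 2/9·y_{n+1}] ⇒ (1 − 2/9z)y_{n+1} = (1 + 7/9z)y_n
  Hence R(z) = (1 + 7/9z)/(1 − 2/9z).

Boundary: |R(x)|=1, x<0.
x=-1.16: |R|=0.0777
R=−1: 1+7/9x = −1+2/9x ⇒ -5/9x=2 ⇒ x=2/(-5/9)=-3.6000
Confirm numerically:
  x=-3.404: |R|=0.93801 <1
  x=-2.726: |R|=0.69762 <1
  x=-1.466: |R|=0.10577 <1
  x=-3.952: |R|=1.10412 >1
  x=-3.817: |R|=1.06523 >1
  x=-3.658: |R|=1.01777 >1
Interval (-3.6000, 0).

left endpoint -3.6000.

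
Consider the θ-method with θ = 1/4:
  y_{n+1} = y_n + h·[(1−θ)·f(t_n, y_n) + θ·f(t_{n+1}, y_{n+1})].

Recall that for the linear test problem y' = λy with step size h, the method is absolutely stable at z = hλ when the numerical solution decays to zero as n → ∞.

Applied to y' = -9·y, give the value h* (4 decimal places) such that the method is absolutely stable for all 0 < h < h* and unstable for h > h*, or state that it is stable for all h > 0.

(-4.0000,0); λ=-9 ⇒ h* = (4)/9 = 0.4444.

Set f=λy, z=hλ:
  y_{n+1} = y_n + z·[3/4·y_n + 1/4·y_{n+1}] ⇒ (1 − 1/4z)y_{n+1} = (1 + 3/4z)y_n
  Hence R(z) = (1 + 3/4z)/(1 − 1/4z).

Boundary: |R(x)|=1, x<0.
x=-1.34: |R|=0.0037
R=−1: 1+3/4x = −1+1/4x ⇒ -1/2x=2 ⇒ x=2/(-1/2)=-4.0000
Confirm numerically:
  x=-3.343: |R|=0.82105 <1
  x=-2.327: |R|=0.47116 <1
  x=-2.288: |R|=0.45547 <1
  x=-1.890: |R|=0.28353 <1
  x=-4.392: |R|=1.09342 >1
  x=-4.103: |R|=1.02542 >1
So |R|<1 on (-4.0000, 0).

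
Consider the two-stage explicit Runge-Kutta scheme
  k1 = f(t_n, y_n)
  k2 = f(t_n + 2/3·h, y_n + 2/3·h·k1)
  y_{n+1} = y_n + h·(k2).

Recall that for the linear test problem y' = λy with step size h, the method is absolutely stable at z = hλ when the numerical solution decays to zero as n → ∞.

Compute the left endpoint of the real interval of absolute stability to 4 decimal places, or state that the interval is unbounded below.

With y'=λy (z=hλ):
  k1=λy_n ⇒ h·k1=z·y_n;  k2=λ(1+2/3z)y_n ⇒ h·k2=z(1+2/3z)y_n
  y_{n+1}/y_n = 1 + z(1+2/3z) = 1 + z + 2/3z²
  ⇒ R(z) = 1 + z + 2/3z².

Solve |R(x)|<1 on ℝ⁻.
x=-0.78: |R|=0.6256
R=1: x+2/3x²=0 ⇒ x=−3/2=-1.5000; min R=1−1/(4·2/3)=0.6250>−1
Confirm numerically:
  x=-1.449: |R|=0.95073 <1
  x=-1.386: |R|=0.89466 <1
  x=-0.962: |R|=0.65496 <1
  x=-2.077: |R|=1.79895 >1
  x=-1.994: |R|=1.65669 >1
  x=-1.559: |R|=1.06132 >1
So |R|<1 on (-1.5000, 0).

left endpoint -1.5000.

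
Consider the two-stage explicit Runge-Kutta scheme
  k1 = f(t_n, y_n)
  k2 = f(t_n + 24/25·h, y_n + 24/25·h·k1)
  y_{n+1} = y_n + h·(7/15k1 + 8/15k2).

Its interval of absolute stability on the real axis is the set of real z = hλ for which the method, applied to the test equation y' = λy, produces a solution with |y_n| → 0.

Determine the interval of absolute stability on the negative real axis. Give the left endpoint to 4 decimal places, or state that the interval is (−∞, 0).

(-1.9531, 0).

On y'=λy, z=hλ:
  k1=λy_n ⇒ h·k1=z·y_n;  k2=λ(1+24/25z)y_n ⇒ h·k2=z(1+24/25z)y_n
  y_{n+1}/y_n = 1 + 7/15z + 8/15z(1+24/25z) = 1 + z + 64/125z²
  ⇒ R(z) = 1 + z + 64/125z².

Need |R(x)|<1, x<0.
x=-0.76: |R|=0.5357
R=1: x+64/125x²=0 ⇒ x=−125/64=-1.9531; min R=1−1/(4·64/125)=0.5117>−1
Confirm numerically:
  x=-1.692: |R|=0.77379 <1
  x=-1.567: |R|=0.69021 <1
  x=-1.173: |R|=0.53148 <1
  x=-1.031: |R|=0.51324 <1
  x=-2.476: |R|=1.66285 >1
  x=-2.183: |R|=1.25693 >1
  x=-2.071: |R|=1.12499 >1
So |R|<1 on (-1.9531, 0).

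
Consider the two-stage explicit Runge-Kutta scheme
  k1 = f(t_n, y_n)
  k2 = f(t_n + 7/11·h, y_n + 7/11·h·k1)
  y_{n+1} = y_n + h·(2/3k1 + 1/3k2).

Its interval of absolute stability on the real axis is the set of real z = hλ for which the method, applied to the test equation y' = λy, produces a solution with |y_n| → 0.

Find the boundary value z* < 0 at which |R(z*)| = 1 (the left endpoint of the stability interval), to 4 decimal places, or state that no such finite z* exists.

z* = -4.7143.

Test eqn y'=λy, z=hλ:
  k1=λy_n ⇒ h·k1=z·y_n;  k2=λ(1+7/11z)y_n ⇒ h·k2=z(1+7/11z)y_n
  y_{n+1}/y_n = 1 + 2/3z + 1/3z(1+7/11z) = 1 + z + 7/33z²
  R(z) = 1 + z + 7/33z².

Boundary: |R(x)|=1, x<0.
x=-0.75: |R|=0.3693
R=1: x+7/33x²=0 ⇒ x=−33/7=-4.7143; min R=1−1/(4·7/33)=-0.1786>−1
Confirm numerically:
  x=-4.495: |R|=0.79091 <1
  x=-4.192: |R|=0.53558 <1
  x=-2.957: |R|=0.10224 <1
  x=-2.928: |R|=0.10945 <1
  x=-5.297: |R|=1.65474 >1
  x=-4.987: |R|=1.28849 >1
So |R|<1 on (-4.7143, 0).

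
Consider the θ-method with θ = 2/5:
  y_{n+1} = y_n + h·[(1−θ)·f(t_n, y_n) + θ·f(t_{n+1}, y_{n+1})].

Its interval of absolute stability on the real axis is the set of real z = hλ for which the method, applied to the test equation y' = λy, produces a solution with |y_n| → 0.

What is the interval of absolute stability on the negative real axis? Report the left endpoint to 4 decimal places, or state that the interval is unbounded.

Set f=λy, z=hλ:
  y_{n+1} = y_n + z·[3/5·y_n + 2/5·y_{n+1}] ⇒ (1 − 2/5z)y_{n+1} = (1 + 3/5z)y_n
  Hence R(z) = (1 + 3/5z)/(1 − 2/5z).

Find x<0 with |R(x)|<1.
x=-1.11: |R|=0.2313
R=−1: 1+3/5x = −1+2/5x ⇒ -1/5x=2 ⇒ x=2/(-1/5)=-10.0000
Confirm numerically:
  x=-9.262: |R|=0.96863 <1
  x=-6.628: |R|=0.81529 <1
  x=-4.795: |R|=0.64325 <1
  x=-4.668: |R|=0.62807 <1
  x=-10.484: |R|=1.01864 >1
  x=-10.221: |R|=1.00869 >1
  x=-10.029: |R|=1.00116 >1
Interval (-10.0000, 0).

z∈(-10.0000,0).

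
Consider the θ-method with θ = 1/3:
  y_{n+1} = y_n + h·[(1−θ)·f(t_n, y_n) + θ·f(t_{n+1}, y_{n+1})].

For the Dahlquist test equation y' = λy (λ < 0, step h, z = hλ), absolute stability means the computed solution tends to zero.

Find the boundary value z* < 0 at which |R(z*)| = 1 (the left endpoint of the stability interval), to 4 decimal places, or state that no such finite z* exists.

On y'=λy, z=hλ:
  y_{n+1} = y_n + z·[2/3·y_n + 1/3·y_{n+1}] ⇒ (1 − 1/3z)y_{n+1} = (1 + 2/3z)y_n
  ⇒ R(z) = (1 + 2/3z)/(1 − 1/3z).

Need |R(x)|<1, x<0.
x=-1.51: |R|=0.0044
R=−1: 1+2/3x = −1+1/3x ⇒ -1/3x=2 ⇒ x=2/(-1/3)=-6.0000
Confirm numerically:
  x=-4.863: |R|=0.85540 <1
  x=-4.848: |R|=0.85321 <1
  x=-3.023: |R|=0.50573 <1
  x=-2.839: |R|=0.45864 <1
  x=-6.284: |R|=1.03059 >1
  x=-6.109: |R|=1.01197 >1
  x=-6.062: |R|=1.00684 >1
Interval (-6.0000, 0).

z* = -6.0000.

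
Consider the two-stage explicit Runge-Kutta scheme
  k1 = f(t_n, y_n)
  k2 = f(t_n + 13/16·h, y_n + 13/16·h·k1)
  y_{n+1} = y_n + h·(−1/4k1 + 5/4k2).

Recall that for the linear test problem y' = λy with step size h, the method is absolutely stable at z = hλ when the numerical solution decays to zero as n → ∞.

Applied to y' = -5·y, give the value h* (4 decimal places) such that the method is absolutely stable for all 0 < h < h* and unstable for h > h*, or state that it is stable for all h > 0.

(-0.9846,0); λ=-5 ⇒ h* = (64/65)/5 = 0.1969.

Set f=λy, z=hλ:
  k1=λy_n ⇒ h·k1=z·y_n;  k2=λ(1+13/16z)y_n ⇒ h·k2=z(1+13/16z)y_n
  y_{n+1}/y_n = 1 − 1/4z + 5/4z(1+13/16z) = 1 + z + 65/64z²
  ⇒ R(z) = 1 + z + 65/64z².

Find x<0 with |R(x)|<1.
x=-0.3: |R|=0.7914
R=1: x+65/64x²=0 ⇒ x=−64/65=-0.9846; min R=1−1/(4·65/64)=0.7538>−1
Confirm numerically:
  x=-0.731: |R|=0.81171 <1
  x=-0.644: |R|=0.77722 <1
  x=-0.586: |R|=0.76276 <1
  x=-1.478: |R|=1.74062 >1
  x=-1.154: |R|=1.19852 >1
  x=-1.097: |R|=1.12521 >1
So |R|<1 on (-0.9846, 0).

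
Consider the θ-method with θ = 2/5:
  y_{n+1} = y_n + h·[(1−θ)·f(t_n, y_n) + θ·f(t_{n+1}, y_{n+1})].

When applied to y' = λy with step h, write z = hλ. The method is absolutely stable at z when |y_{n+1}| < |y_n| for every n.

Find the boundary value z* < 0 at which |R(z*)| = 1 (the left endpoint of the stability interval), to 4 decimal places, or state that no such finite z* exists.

z* = -10.0000.

On y'=λy, z=hλ:
  y_{n+1} = y_n + z·[3/5·y_n + 2/5·y_{n+1}] ⇒ (1 − 2/5z)y_{n+1} = (1 + 3/5z)y_n
  ⇒ R(z) = (1 + 3/5z)/(1 − 2/5z).

Boundary: |R(x)|=1, x<0.
x=-0.67: |R|=0.4716
R=−1: 1+3/5x = −1+2/5x ⇒ -1/5x=2 ⇒ x=2/(-1/5)=-10.0000
Confirm numerically:
  x=-9.827: |R|=0.99298 <1
  x=-7.925: |R|=0.90048 <1
  x=-6.611: |R|=0.81402 <1
  x=-6.104: |R|=0.77359 <1
  x=-10.235: |R|=1.00923 >1
  x=-10.113: |R|=1.00448 >1
So |R|<1 on (-10.0000, 0).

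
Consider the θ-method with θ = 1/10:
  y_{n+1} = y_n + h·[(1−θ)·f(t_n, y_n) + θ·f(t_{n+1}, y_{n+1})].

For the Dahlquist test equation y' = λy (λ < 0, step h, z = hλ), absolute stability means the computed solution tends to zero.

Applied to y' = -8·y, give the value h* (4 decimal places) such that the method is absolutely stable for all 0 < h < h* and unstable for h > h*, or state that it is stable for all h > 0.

(-2.5000,0); λ=-8 ⇒ h* = (5/2)/8 = 0.3125.

With y'=λy (z=hλ):
  y_{n+1} = y_n + z·[9/10·y_n + 1/10·y_{n+1}] ⇒ (1 − 1/10z)y_{n+1} = (1 + 9/10z)y_n
  Hence R(z) = (1 + 9/10z)/(1 − 1/10z).

Solve |R(x)|<1 on ℝ⁻.
x=-0.34: |R|=0.6712
R=−1: 1+9/10x = −1+1/10x ⇒ -4/5x=2 ⇒ x=2/(-4/5)=-2.5000
Confirm numerically:
  x=-2.446: |R|=0.96529 <1
  x=-1.847: |R|=0.55904 <1
  x=-1.050: |R|=0.04977 <1
  x=-3.052: |R|=1.33834 >1
  x=-2.972: |R|=1.29109 >1
  x=-2.629: |R|=1.08172 >1
Stable set (-2.5000, 0).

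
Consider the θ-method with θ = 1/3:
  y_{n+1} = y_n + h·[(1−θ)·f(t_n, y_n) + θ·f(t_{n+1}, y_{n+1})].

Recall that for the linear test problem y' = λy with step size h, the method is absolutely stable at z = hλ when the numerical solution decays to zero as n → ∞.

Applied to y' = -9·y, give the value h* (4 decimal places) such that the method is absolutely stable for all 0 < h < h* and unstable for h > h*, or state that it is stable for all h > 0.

On y'=λy, z=hλ:
  y_{n+1} = y_n + z·[2/3·y_n + 1/3·y_{n+1}] ⇒ (1 − 1/3z)y_{n+1} = (1 + 2/3z)y_n
  R(z) = (1 + 2/3z)/(1 − 1/3z).

Need |R(x)|<1, x<0.
x=-1.06: |R|=0.2167
R=−1: 1+2/3x = −1+1/3x ⇒ -1/3x=2 ⇒ x=2/(-1/3)=-6.0000
Confirm numerically:
  x=-5.461: |R|=0.93630 <1
  x=-4.849: |R|=0.85336 <1
  x=-3.511: |R|=0.61772 <1
  x=-6.588: |R|=1.06133 >1
  x=-6.502: |R|=1.05283 >1
Stable set (-6.0000, 0).

(-6.0000,0); λ=-9 ⇒ h* = (6)/9 = 0.6667.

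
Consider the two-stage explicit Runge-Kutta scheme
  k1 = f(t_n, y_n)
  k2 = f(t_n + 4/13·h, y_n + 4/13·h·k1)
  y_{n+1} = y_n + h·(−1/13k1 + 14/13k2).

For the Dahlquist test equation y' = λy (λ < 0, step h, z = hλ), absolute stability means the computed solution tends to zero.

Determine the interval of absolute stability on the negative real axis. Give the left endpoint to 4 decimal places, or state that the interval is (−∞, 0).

Set f=λy, z=hλ:
  k1=λy_n ⇒ h·k1=z·y_n;  k2=λ(1+4/13z)y_n ⇒ h·k2=z(1+4/13z)y_n
  y_{n+1}/y_n = 1 − 1/13z + 14/13z(1+4/13z) = 1 + z + 56/169z²
  ⇒ R(z) = 1 + z + 56/169z².

Solve |R(x)|<1 on ℝ⁻.
x=-1.52: |R|=0.2456
R=1: x+56/169x²=0 ⇒ x=−169/56=-3.0179; min R=1−1/(4·56/169)=0.2455>−1
Confirm numerically:
  x=-2.833: |R|=0.82647 <1
  x=-2.544: |R|=0.60055 <1
  x=-2.358: |R|=0.48442 <1
  x=-1.855: |R|=0.28522 <1
  x=-3.383: |R|=1.40932 >1
  x=-3.148: |R|=1.13576 >1
Interval (-3.0179, 0).

(-3.0179, 0).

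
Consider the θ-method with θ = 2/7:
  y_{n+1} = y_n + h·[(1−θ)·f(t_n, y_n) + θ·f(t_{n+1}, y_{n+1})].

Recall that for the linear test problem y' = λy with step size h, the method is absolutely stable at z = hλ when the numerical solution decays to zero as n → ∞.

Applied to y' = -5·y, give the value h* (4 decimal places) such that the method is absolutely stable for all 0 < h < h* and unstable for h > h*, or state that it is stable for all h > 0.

With y'=λy (z=hλ):
  y_{n+1} = y_n + z·[5/7·y_n + 2/7·y_{n+1}] ⇒ (1 − 2/7z)y_{n+1} = (1 + 5/7z)y_n
  so R(z) = (1 + 5/7z)/(1 − 2/7z).

Need |R(x)|<1, x<0.
x=-0.38: |R|=0.6572
R=−1: 1+5/7x = −1+2/7x ⇒ -3/7x=2 ⇒ x=2/(-3/7)=-4.6667
Confirm numerically:
  x=-4.235: |R|=0.91629 <1
  x=-2.869: |R|=0.57662 <1
  x=-2.801: |R|=0.55586 <1
  x=-1.877: |R|=0.22178 <1
  x=-4.988: |R|=1.05679 >1
  x=-4.804: |R|=1.02481 >1
Stable set (-4.6667, 0).

(-4.6667,0); λ=-5 ⇒ h* = (14/3)/5 = 0.9333.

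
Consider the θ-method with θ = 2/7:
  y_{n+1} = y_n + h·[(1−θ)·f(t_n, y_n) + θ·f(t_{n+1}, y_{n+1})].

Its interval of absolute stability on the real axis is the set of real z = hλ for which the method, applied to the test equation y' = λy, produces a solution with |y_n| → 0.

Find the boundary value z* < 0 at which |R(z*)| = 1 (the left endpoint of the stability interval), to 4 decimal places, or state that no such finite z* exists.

z* = -4.6667.

Set f=λy, z=hλ:
  y_{n+1} = y_n + z·[5/7·y_n + 2/7·y_{n+1}] ⇒ (1 − 2/7z)y_{n+1} = (1 + 5/7z)y_n
  so R(z) = (1 + 5/7z)/(1 − 2/7z).

Find x<0 with |R(x)|<1.
x=-0.69: |R|=0.4236
R=−1: 1+5/7x = −1+2/7x ⇒ -3/7x=2 ⇒ x=2/(-3/7)=-4.6667
Confirm numerically:
  x=-2.681: |R|=0.51812 <1
  x=-2.476: |R|=0.45013 <1
  x=-2.289: |R|=0.38392 <1
  x=-5.140: |R|=1.08218 >1
  x=-5.002: |R|=1.05916 >1
  x=-4.918: |R|=1.04478 >1
So |R|<1 on (-4.6667, 0).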